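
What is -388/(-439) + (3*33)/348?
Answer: 59495/50924 ≈ 1.1683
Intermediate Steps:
-388/(-439) + (3*33)/348 = -388*(-1/439) + 99*(1/348) = 388/439 + 33/116 = 59495/50924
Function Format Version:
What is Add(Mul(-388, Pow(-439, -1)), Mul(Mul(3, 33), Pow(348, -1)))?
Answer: Rational(59495, 50924) ≈ 1.1683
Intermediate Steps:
Add(Mul(-388, Pow(-439, -1)), Mul(Mul(3, 33), Pow(348, -1))) = Add(Mul(-388, Rational(-1, 439)), Mul(99, Rational(1, 348))) = Add(Rational(388, 439), Rational(33, 116)) = Rational(59495, 50924)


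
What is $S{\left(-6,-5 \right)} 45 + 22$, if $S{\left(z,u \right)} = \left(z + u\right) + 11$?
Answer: $22$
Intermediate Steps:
$S{\left(z,u \right)} = 11 + u + z$ ($S{\left(z,u \right)} = \left(u + z\right) + 11 = 11 + u + z$)
$S{\left(-6,-5 \right)} 45 + 22 = \left(11 - 5 - 6\right) 45 + 22 = 0 \cdot 45 + 22 = 0 + 22 = 22$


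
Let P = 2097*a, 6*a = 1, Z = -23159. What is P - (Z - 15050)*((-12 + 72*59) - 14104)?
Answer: -754092125/2 ≈ -3.7705e+8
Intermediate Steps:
a = 1/6 (a = (1/6)*1 = 1/6 ≈ 0.16667)
P = 699/2 (P = 2097*(1/6) = 699/2 ≈ 349.50)
P - (Z - 15050)*((-12 + 72*59) - 14104) = 699/2 - (-23159 - 15050)*((-12 + 72*59) - 14104) = 699/2 - (-38209)*((-12 + 4248) - 14104) = 699/2 - (-38209)*(4236 - 14104) = 699/2 - (-38209)*(-9868) = 699/2 - 1*377046412 = 699/2 - 377046412 = -754092125/2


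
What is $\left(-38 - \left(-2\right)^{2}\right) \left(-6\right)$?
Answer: $252$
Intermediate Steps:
$\left(-38 - \left(-2\right)^{2}\right) \left(-6\right) = \left(-38 - 4\right) \left(-6\right) = \left(-42\right) \left(-6\right) = 252$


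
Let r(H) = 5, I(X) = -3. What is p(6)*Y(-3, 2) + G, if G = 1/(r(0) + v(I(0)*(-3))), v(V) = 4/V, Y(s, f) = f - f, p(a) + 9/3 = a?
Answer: 9/49 ≈ 0.18367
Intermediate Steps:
p(a) = -3 + a
Y(s, f) = 0
G = 9/49 (G = 1/(5 + 4/((-3*(-3)))) = 1/(5 + 4/9) = 1/(49/9) = 9/49 ≈ 0.18367)
p(6)*Y(-3, 2) + G = (-3 + 6)*0 + 9/49 = 3*0 + 9/49 = 0 + 9/49 = 9/49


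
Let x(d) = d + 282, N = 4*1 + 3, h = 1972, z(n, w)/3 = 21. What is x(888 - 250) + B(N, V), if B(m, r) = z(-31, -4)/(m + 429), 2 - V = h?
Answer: 401183/436 ≈ 920.14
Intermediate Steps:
z(n, w) = 63 (z(n, w) = 3*21 = 63)
V = -1970 (V = 2 - 1*1972 = 2 - 1972 = -1970)
N = 7 (N = 4 + 3 = 7)
B(m, r) = 63/(429 + m) (B(m, r) = 63/(m + 429) = 63/(429 + m))
x(d) = 282 + d
x(888 - 250) + B(N, V) = (282 + (888 - 250)) + 63/(429 + 7) = (282 + 638) + 63/436 = 920 + 63*(1/436) = 920 + 63/436 = 401183/436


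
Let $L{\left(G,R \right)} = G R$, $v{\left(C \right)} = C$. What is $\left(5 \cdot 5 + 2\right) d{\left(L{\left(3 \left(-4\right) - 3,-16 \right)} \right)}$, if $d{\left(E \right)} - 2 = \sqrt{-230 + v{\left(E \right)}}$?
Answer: $54 + 27 \sqrt{10} \approx 139.38$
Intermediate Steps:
$d{\left(E \right)} = 2 + \sqrt{-230 + E}$
$\left(5 \cdot 5 + 2\right) d{\left(L{\left(3 \left(-4\right) - 3,-16 \right)} \right)} = \left(5 \cdot 5 + 2\right) \left(2 + \sqrt{-230 + \left(3 \left(-4\right) - 3\right) \left(-16\right)}\right) = \left(25 + 2\right) \left(2 + \sqrt{-230 + \left(-12 - 3\right) \left(-16\right)}\right) = 27 \left(2 + \sqrt{-230 - -240}\right) = 27 \left(2 + \sqrt{-230 + 240}\right) = 27 \left(2 + \sqrt{10}\right) = 54 + 27 \sqrt{10}$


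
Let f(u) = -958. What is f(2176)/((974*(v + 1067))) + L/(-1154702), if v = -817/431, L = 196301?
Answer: -22061937210709/129073871279220 ≈ -0.17092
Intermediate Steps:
v = -817/431 (v = -817*1/431 = -817/431 ≈ -1.8956)
f(2176)/((974*(v + 1067))) + L/(-1154702) = -958*1/(974*(-817/431 + 1067)) + 196301/(-1154702) = -958/(974*(459060/431)) + 196301*(-1/1154702) = -958/447124440/431 - 196301/1154702 = -958*431/447124440 - 196301/1154702 = -206449/223562220 - 196301/1154702 = -22061937210709/129073871279220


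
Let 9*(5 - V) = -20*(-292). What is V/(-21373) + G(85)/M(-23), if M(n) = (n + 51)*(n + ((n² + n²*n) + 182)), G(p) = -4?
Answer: 465837992/15456462021 ≈ 0.030139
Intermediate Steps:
V = -5795/9 (V = 5 - (-20)*(-292)/9 = 5 - ⅑*5840 = 5 - 5840/9 = -5795/9 ≈ -643.89)
M(n) = (51 + n)*(182 + n + n² + n³) (M(n) = (51 + n)*(n + ((n² + n³) + 182)) = (51 + n)*(n + (182 + n² + n³)) = (51 + n)*(182 + n + n² + n³))
V/(-21373) + G(85)/M(-23) = -5795/9/(-21373) - 4/(9282 + (-23)⁴ + 52*(-23)² + 52*(-23)³ + 233*(-23)) = -5795/9*(-1/21373) - 4/(9282 + 279841 + 52*529 + 52*(-12167) - 5359) = 5795/192357 - 4/(9282 + 279841 + 27508 - 632684 - 5359) = 5795/192357 - 4/(-321412) = 5795/192357 - 4*(-1/321412) = 5795/192357 + 1/80353 = 465837992/15456462021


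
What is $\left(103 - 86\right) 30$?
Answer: $510$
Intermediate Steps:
$\left(103 - 86\right) 30 = 17 \cdot 30 = 510$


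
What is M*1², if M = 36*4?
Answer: 144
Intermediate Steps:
M = 144
M*1² = 144*1² = 144*1 = 144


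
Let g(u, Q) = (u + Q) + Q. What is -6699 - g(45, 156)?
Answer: -7056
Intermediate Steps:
g(u, Q) = u + 2*Q (g(u, Q) = (Q + u) + Q = u + 2*Q)
-6699 - g(45, 156) = -6699 - (45 + 2*156) = -6699 - (45 + 312) = -6699 - 1*357 = -6699 - 357 = -7056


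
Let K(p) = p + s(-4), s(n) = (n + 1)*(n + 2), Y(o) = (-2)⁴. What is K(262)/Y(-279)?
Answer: 67/4 ≈ 16.750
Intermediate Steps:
Y(o) = 16
s(n) = (1 + n)*(2 + n)
K(p) = 6 + p (K(p) = p + (2 + (-4)² + 3*(-4)) = p + (2 + 16 - 12) = p + 6 = 6 + p)
K(262)/Y(-279) = (6 + 262)/16 = 268*(1/16) = 67/4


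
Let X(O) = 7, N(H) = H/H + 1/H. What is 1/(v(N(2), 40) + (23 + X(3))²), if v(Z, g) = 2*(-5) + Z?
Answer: 2/1783 ≈ 0.0011217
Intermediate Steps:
N(H) = 1 + 1/H
v(Z, g) = -10 + Z
1/(v(N(2), 40) + (23 + X(3))²) = 1/((-10 + (1 + 2)/2) + (23 + 7)²) = 1/((-10 + (½)*3) + 30²) = 1/((-10 + 3/2) + 900) = 1/(-17/2 + 900) = 1/(1783/2) = 2/1783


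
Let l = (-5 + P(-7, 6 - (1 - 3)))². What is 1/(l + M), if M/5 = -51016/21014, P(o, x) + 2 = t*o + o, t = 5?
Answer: 1501/3585681 ≈ 0.00041861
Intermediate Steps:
P(o, x) = -2 + 6*o (P(o, x) = -2 + (5*o + o) = -2 + 6*o)
l = 2401 (l = (-5 + (-2 + 6*(-7)))² = (-5 + (-2 - 42))² = (-5 - 44)² = (-49)² = 2401)
M = -18220/1501 (M = 5*(-51016/21014) = 5*(-51016*1/21014) = 5*(-3644/1501) = -18220/1501 ≈ -12.139)
1/(l + M) = 1/(2401 - 18220/1501) = 1/(3585681/1501) = 1501/3585681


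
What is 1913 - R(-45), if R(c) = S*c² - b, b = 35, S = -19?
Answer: 40423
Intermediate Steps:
R(c) = -35 - 19*c² (R(c) = -19*c² - 1*35 = -19*c² - 35 = -35 - 19*c²)
1913 - R(-45) = 1913 - (-35 - 19*(-45)²) = 1913 - (-35 - 19*2025) = 1913 - (-35 - 38475) = 1913 - 1*(-38510) = 1913 + 38510 = 40423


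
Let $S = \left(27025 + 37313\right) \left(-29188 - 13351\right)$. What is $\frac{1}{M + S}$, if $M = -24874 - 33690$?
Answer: $- \frac{1}{2736932746} \approx -3.6537 \cdot 10^{-10}$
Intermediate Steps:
$M = -58564$ ($M = -24874 - 33690 = -58564$)
$S = -2736874182$ ($S = 64338 \left(-29188 - 13351\right) = 64338 \left(-42539\right) = -2736874182$)
$\frac{1}{M + S} = \frac{1}{-58564 - 2736874182} = \frac{1}{-2736932746} = - \frac{1}{2736932746}$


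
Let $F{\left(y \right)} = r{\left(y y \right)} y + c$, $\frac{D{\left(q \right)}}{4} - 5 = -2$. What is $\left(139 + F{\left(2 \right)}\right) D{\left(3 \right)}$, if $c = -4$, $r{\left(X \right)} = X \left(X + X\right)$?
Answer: $2388$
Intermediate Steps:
$D{\left(q \right)} = 12$ ($D{\left(q \right)} = 20 + 4 \left(-2\right) = 20 - 8 = 12$)
$r{\left(X \right)} = 2 X^{2}$ ($r{\left(X \right)} = X 2 X = 2 X^{2}$)
$F{\left(y \right)} = -4 + 2 y^{5}$ ($F{\left(y \right)} = 2 \left(y y\right)^{2} y - 4 = 2 \left(y^{2}\right)^{2} y - 4 = 2 y^{4} y - 4 = 2 y^{5} - 4 = -4 + 2 y^{5}$)
$\left(139 + F{\left(2 \right)}\right) D{\left(3 \right)} = \left(139 - \left(4 - 2 \cdot 2^{5}\right)\right) 12 = \left(139 + \left(-4 + 2 \cdot 32\right)\right) 12 = \left(139 + \left(-4 + 64\right)\right) 12 = \left(139 + 60\right) 12 = 199 \cdot 12 = 2388$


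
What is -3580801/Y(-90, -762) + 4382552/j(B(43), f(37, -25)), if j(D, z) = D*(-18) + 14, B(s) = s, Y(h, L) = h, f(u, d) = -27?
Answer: 58174477/1710 ≈ 34020.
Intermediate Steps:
j(D, z) = 14 - 18*D (j(D, z) = -18*D + 14 = 14 - 18*D)
-3580801/Y(-90, -762) + 4382552/j(B(43), f(37, -25)) = -3580801/(-90) + 4382552/(14 - 18*43) = -3580801*(-1/90) + 4382552/(14 - 774) = 3580801/90 + 4382552/(-760) = 3580801/90 + 4382552*(-1/760) = 3580801/90 - 547819/95 = 58174477/1710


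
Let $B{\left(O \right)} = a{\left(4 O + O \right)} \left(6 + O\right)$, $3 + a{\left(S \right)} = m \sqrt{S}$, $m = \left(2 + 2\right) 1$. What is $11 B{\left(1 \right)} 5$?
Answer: $-1155 + 1540 \sqrt{5} \approx 2288.5$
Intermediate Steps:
$m = 4$ ($m = 4 \cdot 1 = 4$)
$a{\left(S \right)} = -3 + 4 \sqrt{S}$
$B{\left(O \right)} = \left(-3 + 4 \sqrt{5} \sqrt{O}\right) \left(6 + O\right)$ ($B{\left(O \right)} = \left(-3 + 4 \sqrt{4 O + O}\right) \left(6 + O\right) = \left(-3 + 4 \sqrt{5 O}\right) \left(6 + O\right) = \left(-3 + 4 \sqrt{5} \sqrt{O}\right) \left(6 + O\right)$)
$11 B{\left(1 \right)} 5 = 11 \left(-3 + 4 \sqrt{5} \sqrt{1}\right) \left(6 + 1\right) 5 = 11 \left(-3 + 4 \sqrt{5} \cdot 1\right) 7 \cdot 5 = 11 \left(-3 + 4 \sqrt{5}\right) 7 \cdot 5 = 11 \left(-21 + 28 \sqrt{5}\right) 5 = \left(-231 + 308 \sqrt{5}\right) 5 = -1155 + 1540 \sqrt{5}$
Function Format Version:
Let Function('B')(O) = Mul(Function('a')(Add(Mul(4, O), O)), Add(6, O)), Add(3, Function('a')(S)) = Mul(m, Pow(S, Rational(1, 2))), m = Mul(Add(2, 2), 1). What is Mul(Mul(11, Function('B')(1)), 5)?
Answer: Add(-1155, Mul(1540, Pow(5, Rational(1, 2)))) ≈ 2288.5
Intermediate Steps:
m = 4 (m = Mul(4, 1) = 4)
Function('a')(S) = Add(-3, Mul(4, Pow(S, Rational(1, 2))))
Function('B')(O) = Mul(Add(-3, Mul(4, Pow(5, Rational(1, 2)), Pow(O, Rational(1, 2)))), Add(6, O)) (Function('B')(O) = Mul(Add(-3, Mul(4, Pow(Add(Mul(4, O), O), Rational(1, 2)))), Add(6, O)) = Mul(Add(-3, Mul(4, Pow(Mul(5, O), Rational(1, 2)))), Add(6, O)) = Mul(Add(-3, Mul(4, Mul(Pow(5, Rational(1, 2)), Pow(O, Rational(1, 2))))), Add(6, O)) = Mul(Add(-3, Mul(4, Pow(5, Rational(1, 2)), Pow(O, Rational(1, 2)))), Add(6, O)))
Mul(Mul(11, Function('B')(1)), 5) = Mul(Mul(11, Mul(Add(-3, Mul(4, Pow(5, Rational(1, 2)), Pow(1, Rational(1, 2)))), Add(6, 1))), 5) = Mul(Mul(11, Mul(Add(-3, Mul(4, Pow(5, Rational(1, 2)), 1)), 7)), 5) = Mul(Mul(11, Mul(Add(-3, Mul(4, Pow(5, Rational(1, 2)))), 7)), 5) = Mul(Mul(11, Add(-21, Mul(28, Pow(5, Rational(1, 2))))), 5) = Mul(Add(-231, Mul(308, Pow(5, Rational(1, 2)))), 5) = Add(-1155, Mul(1540, Pow(5, Rational(1, 2))))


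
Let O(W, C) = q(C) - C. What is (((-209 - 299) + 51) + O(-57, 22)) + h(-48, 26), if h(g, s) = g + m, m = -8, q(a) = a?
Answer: -513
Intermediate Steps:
O(W, C) = 0 (O(W, C) = C - C = 0)
h(g, s) = -8 + g (h(g, s) = g - 8 = -8 + g)
(((-209 - 299) + 51) + O(-57, 22)) + h(-48, 26) = (((-209 - 299) + 51) + 0) + (-8 - 48) = ((-508 + 51) + 0) - 56 = (-457 + 0) - 56 = -457 - 56 = -513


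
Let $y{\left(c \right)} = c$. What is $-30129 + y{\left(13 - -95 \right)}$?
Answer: $-30021$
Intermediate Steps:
$-30129 + y{\left(13 - -95 \right)} = -30129 + \left(13 - -95\right) = -30129 + \left(13 + 95\right) = -30129 + 108 = -30021$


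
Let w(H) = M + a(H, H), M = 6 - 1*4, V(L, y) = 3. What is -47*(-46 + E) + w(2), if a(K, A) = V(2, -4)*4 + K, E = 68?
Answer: -1018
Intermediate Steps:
M = 2 (M = 6 - 4 = 2)
a(K, A) = 12 + K (a(K, A) = 3*4 + K = 12 + K)
w(H) = 14 + H (w(H) = 2 + (12 + H) = 14 + H)
-47*(-46 + E) + w(2) = -47*(-46 + 68) + (14 + 2) = -47*22 + 16 = -1034 + 16 = -1018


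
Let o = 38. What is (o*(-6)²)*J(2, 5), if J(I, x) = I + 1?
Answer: 4104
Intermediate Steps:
J(I, x) = 1 + I
(o*(-6)²)*J(2, 5) = (38*(-6)²)*(1 + 2) = (38*36)*3 = 1368*3 = 4104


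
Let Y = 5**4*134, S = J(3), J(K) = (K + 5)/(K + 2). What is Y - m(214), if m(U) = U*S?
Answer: 417038/5 ≈ 83408.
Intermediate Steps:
J(K) = (5 + K)/(2 + K)
S = 8/5 (S = (5 + 3)/(2 + 3) = 8/5 ≈ 1.6000)
m(U) = 8*U/5 (m(U) = U*(8/5) = 8*U/5)
Y = 83750 (Y = 625*134 = 83750)
Y - m(214) = 83750 - 8*214/5 = 83750 - 1*1712/5 = 83750 - 1712/5 = 417038/5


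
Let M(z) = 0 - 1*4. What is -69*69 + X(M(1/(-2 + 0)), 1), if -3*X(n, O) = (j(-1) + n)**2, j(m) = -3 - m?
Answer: -4773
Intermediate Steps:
M(z) = -4 (M(z) = 0 - 4 = -4)
X(n, O) = -(-2 + n)**2/3 (X(n, O) = -((-3 - 1*(-1)) + n)**2/3 = -((-3 + 1) + n)**2/3 = -(-2 + n)**2/3)
-69*69 + X(M(1/(-2 + 0)), 1) = -69*69 - (-2 - 4)**2/3 = -4761 - 1/3*(-6)**2 = -4761 - 1/3*36 = -4761 - 12 = -4773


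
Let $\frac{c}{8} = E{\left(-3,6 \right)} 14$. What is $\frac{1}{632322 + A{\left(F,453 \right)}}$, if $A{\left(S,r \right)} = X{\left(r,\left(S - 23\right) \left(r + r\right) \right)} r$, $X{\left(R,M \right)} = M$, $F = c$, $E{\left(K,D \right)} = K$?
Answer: $- \frac{1}{146707740} \approx -6.8163 \cdot 10^{-9}$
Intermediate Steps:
$c = -336$ ($c = 8 \left(\left(-3\right) 14\right) = 8 \left(-42\right) = -336$)
$F = -336$
$A{\left(S,r \right)} = 2 r^{2} \left(-23 + S\right)$ ($A{\left(S,r \right)} = \left(S - 23\right) \left(r + r\right) r = \left(-23 + S\right) 2 r r = 2 r \left(-23 + S\right) r = 2 r^{2} \left(-23 + S\right)$)
$\frac{1}{632322 + A{\left(F,453 \right)}} = \frac{1}{632322 + 2 \cdot 453^{2} \left(-23 - 336\right)} = \frac{1}{632322 + 2 \cdot 205209 \left(-359\right)} = \frac{1}{632322 - 147340062} = \frac{1}{-146707740} = - \frac{1}{146707740}$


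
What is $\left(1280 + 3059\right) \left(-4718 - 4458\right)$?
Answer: $-39814664$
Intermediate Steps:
$\left(1280 + 3059\right) \left(-4718 - 4458\right) = 4339 \left(-9176\right) = -39814664$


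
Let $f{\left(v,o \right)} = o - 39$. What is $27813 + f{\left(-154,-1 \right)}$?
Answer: $27773$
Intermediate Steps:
$f{\left(v,o \right)} = -39 + o$
$27813 + f{\left(-154,-1 \right)} = 27813 - 40 = 27773$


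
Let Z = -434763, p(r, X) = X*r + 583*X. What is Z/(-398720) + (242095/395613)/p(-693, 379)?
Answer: 102435652895953/93944731605120 ≈ 1.0904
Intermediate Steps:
p(r, X) = 583*X + X*r
Z/(-398720) + (242095/395613)/p(-693, 379) = -434763/(-398720) + (242095/395613)/((379*(583 - 693))) = -434763*(-1/398720) + (242095*(1/395613))/((379*(-110))) = 62109/56960 + (242095/395613)/(-41690) = 62109/56960 + (242095/395613)*(-1/41690) = 62109/56960 - 48419/3298621194 = 102435652895953/93944731605120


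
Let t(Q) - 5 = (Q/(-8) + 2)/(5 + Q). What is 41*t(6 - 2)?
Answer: 1271/6 ≈ 211.83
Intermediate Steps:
t(Q) = 5 + (2 - Q/8)/(5 + Q) (t(Q) = 5 + (Q/(-8) + 2)/(5 + Q) = 5 + (Q*(-⅛) + 2)/(5 + Q) = 5 + (-Q/8 + 2)/(5 + Q) = 5 + (2 - Q/8)/(5 + Q))
41*t(6 - 2) = 41*(3*(72 + 13*(6 - 2))/(8*(5 + (6 - 2)))) = 41*(3*(72 + 13*4)/(8*(5 + 4))) = 41*((3/8)*(72 + 52)/9) = 41*((3/8)*(⅑)*124) = 41*(31/6) = 1271/6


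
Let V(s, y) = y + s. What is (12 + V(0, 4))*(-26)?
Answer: -416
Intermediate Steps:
V(s, y) = s + y
(12 + V(0, 4))*(-26) = (12 + (0 + 4))*(-26) = (12 + 4)*(-26) = 16*(-26) = -416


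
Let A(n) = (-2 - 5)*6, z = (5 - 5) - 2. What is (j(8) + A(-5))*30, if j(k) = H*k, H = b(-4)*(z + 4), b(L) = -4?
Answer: -3180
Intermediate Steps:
z = -2 (z = 0 - 2 = -2)
A(n) = -42 (A(n) = -7*6 = -42)
H = -8 (H = -4*(-2 + 4) = -4*2 = -8)
j(k) = -8*k
(j(8) + A(-5))*30 = (-8*8 - 42)*30 = (-64 - 42)*30 = -106*30 = -3180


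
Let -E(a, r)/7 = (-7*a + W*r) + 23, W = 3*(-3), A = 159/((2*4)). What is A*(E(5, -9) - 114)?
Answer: -94923/8 ≈ -11865.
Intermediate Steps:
A = 159/8 ≈ 19.875
W = -9
E(a, r) = -161 + 49*a + 63*r (E(a, r) = -7*((-7*a - 9*r) + 23) = -7*((-9*r - 7*a) + 23) = -7*(23 - 9*r - 7*a) = -161 + 49*a + 63*r)
A*(E(5, -9) - 114) = 159*((-161 + 49*5 + 63*(-9)) - 114)/8 = 159*((-161 + 245 - 567) - 114)/8 = 159*(-483 - 114)/8 = (159/8)*(-597) = -94923/8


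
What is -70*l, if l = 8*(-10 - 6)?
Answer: 8960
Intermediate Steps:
l = -128 (l = 8*(-16) = -128)
-70*l = -70*(-128) = 8960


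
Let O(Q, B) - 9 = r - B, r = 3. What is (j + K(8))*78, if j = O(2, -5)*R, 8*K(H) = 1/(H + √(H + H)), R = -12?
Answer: -254579/16 ≈ -15911.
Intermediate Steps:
K(H) = 1/(8*(H + √2*√H)) (K(H) = 1/(8*(H + √(H + H))) = 1/(8*(H + √(2*H))) = 1/(8*(H + √2*√H)))
O(Q, B) = 12 - B (O(Q, B) = 9 + (3 - B) = 12 - B)
j = -204 (j = (12 - 1*(-5))*(-12) = (12 + 5)*(-12) = 17*(-12) = -204)
(j + K(8))*78 = (-204 + 1/(8*(8 + √2*√8)))*78 = (-204 + 1/(8*(8 + √2*(2*√2))))*78 = (-204 + 1/(8*(8 + 4)))*78 = (-204 + (⅛)/12)*78 = (-204 + (⅛)*(1/12))*78 = (-204 + 1/96)*78 = -19583/96*78 = -254579/16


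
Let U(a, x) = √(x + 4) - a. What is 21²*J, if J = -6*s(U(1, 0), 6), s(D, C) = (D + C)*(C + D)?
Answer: -129654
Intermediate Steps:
U(a, x) = √(4 + x) - a
s(D, C) = (C + D)² (s(D, C) = (C + D)*(C + D) = (C + D)²)
J = -294 (J = -6*(6 + (√(4 + 0) - 1*1))² = -6*(6 + (√4 - 1))² = -6*(6 + (2 - 1))² = -6*(6 + 1)² = -6*7² = -6*49 = -294)
21²*J = 21²*(-294) = 441*(-294) = -129654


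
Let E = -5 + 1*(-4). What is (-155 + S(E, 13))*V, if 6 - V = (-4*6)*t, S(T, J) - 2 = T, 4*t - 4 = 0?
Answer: -4860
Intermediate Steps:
t = 1 (t = 1 + (¼)*0 = 1 + 0 = 1)
E = -9 (E = -5 - 4 = -9)
S(T, J) = 2 + T
V = 30 (V = 6 - (-4*6) = 6 - (-24) = 6 - 1*(-24) = 6 + 24 = 30)
(-155 + S(E, 13))*V = (-155 + (2 - 9))*30 = (-155 - 7)*30 = -162*30 = -4860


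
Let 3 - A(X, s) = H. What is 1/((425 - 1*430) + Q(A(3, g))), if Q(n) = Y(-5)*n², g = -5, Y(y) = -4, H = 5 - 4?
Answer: -1/21 ≈ -0.047619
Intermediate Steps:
H = 1
A(X, s) = 2 (A(X, s) = 3 - 1*1 = 3 - 1 = 2)
Q(n) = -4*n²
1/((425 - 1*430) + Q(A(3, g))) = 1/((425 - 1*430) - 4*2²) = 1/((425 - 430) - 4*4) = 1/(-5 - 16) = 1/(-21) = -1/21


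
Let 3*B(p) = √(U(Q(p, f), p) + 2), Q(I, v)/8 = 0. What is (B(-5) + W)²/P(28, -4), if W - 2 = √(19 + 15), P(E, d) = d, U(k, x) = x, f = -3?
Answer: -(6 + 3*√34 + I*√3)²/36 ≈ -15.248 - 2.2606*I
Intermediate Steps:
Q(I, v) = 0 (Q(I, v) = 8*0 = 0)
W = 2 + √34 (W = 2 + √(19 + 15) = 2 + √34 ≈ 7.8309)
B(p) = √(2 + p)/3 (B(p) = √(p + 2)/3 = √(2 + p)/3)
(B(-5) + W)²/P(28, -4) = (√(2 - 5)/3 + (2 + √34))²/(-4) = (√(-3)/3 + (2 + √34))²*(-¼) = ((I*√3)/3 + (2 + √34))²*(-¼) = (I*√3/3 + (2 + √34))²*(-¼) = (2 + √34 + I*√3/3)²*(-¼) = -(2 + √34 + I*√3/3)²/4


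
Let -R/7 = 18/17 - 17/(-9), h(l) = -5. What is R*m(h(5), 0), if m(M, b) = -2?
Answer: 6314/153 ≈ 41.268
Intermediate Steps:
R = -3157/153 (R = -7*(18/17 - 17/(-9)) = -7*(18*(1/17) - 17*(-⅑)) = -7*(18/17 + 17/9) = -7*451/153 = -3157/153 ≈ -20.634)
R*m(h(5), 0) = -3157/153*(-2) = 6314/153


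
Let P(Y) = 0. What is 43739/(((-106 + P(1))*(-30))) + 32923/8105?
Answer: 91839947/5154780 ≈ 17.816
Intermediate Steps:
43739/(((-106 + P(1))*(-30))) + 32923/8105 = 43739/(((-106 + 0)*(-30))) + 32923/8105 = 43739/((-106*(-30))) + 32923*(1/8105) = 43739/3180 + 32923/8105 = 91839947/5154780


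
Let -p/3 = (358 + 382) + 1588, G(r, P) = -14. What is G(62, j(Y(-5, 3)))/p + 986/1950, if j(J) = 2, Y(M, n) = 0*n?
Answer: 576127/1134900 ≈ 0.50765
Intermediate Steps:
Y(M, n) = 0
p = -6984 (p = -3*((358 + 382) + 1588) = -3*(740 + 1588) = -3*2328 = -6984)
G(62, j(Y(-5, 3)))/p + 986/1950 = -14/(-6984) + 986/1950 = -14*(-1/6984) + 986*(1/1950) = 7/3492 + 493/975 = 576127/1134900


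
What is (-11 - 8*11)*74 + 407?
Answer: -6919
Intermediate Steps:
(-11 - 8*11)*74 + 407 = (-11 - 88)*74 + 407 = -99*74 + 407 = -7326 + 407 = -6919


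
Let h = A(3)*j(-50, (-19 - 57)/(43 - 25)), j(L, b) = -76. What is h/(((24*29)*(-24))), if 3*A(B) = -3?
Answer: -19/4176 ≈ -0.0045498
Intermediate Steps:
A(B) = -1 (A(B) = (⅓)*(-3) = -1)
h = 76 (h = -1*(-76) = 76)
h/(((24*29)*(-24))) = 76/(((24*29)*(-24))) = 76/((696*(-24))) = 76/(-16704) = 76*(-1/16704) = -19/4176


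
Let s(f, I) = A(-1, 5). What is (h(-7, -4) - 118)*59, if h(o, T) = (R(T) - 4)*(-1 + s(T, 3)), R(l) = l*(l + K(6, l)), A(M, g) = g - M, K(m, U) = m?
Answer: -10502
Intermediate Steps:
s(f, I) = 6 (s(f, I) = 5 - 1*(-1) = 5 + 1 = 6)
R(l) = l*(6 + l) (R(l) = l*(l + 6) = l*(6 + l))
h(o, T) = -20 + 5*T*(6 + T) (h(o, T) = (T*(6 + T) - 4)*(-1 + 6) = (-4 + T*(6 + T))*5 = -20 + 5*T*(6 + T))
(h(-7, -4) - 118)*59 = ((-20 + 5*(-4)*(6 - 4)) - 118)*59 = ((-20 + 5*(-4)*2) - 118)*59 = ((-20 - 40) - 118)*59 = (-60 - 118)*59 = -178*59 = -10502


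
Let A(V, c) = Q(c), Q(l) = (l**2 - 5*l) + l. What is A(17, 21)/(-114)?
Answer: -119/38 ≈ -3.1316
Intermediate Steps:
Q(l) = l**2 - 4*l
A(V, c) = c*(-4 + c)
A(17, 21)/(-114) = (21*(-4 + 21))/(-114) = (21*17)*(-1/114) = 357*(-1/114) = -119/38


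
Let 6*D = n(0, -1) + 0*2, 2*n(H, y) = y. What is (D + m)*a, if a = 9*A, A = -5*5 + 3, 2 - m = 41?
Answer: 15477/2 ≈ 7738.5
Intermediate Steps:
m = -39 (m = 2 - 1*41 = 2 - 41 = -39)
n(H, y) = y/2
D = -1/12 (D = ((1/2)*(-1) + 0*2)/6 = (-1/2 + 0)/6 = (1/6)*(-1/2) = -1/12 ≈ -0.083333)
A = -22 (A = -25 + 3 = -22)
a = -198 (a = 9*(-22) = -198)
(D + m)*a = (-1/12 - 39)*(-198) = -469/12*(-198) = 15477/2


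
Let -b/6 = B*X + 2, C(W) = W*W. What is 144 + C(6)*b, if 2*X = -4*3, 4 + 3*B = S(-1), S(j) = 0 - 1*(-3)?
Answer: -720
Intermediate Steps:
S(j) = 3 (S(j) = 0 + 3 = 3)
B = -⅓ (B = -4/3 + (⅓)*3 = -4/3 + 1 = -⅓ ≈ -0.33333)
X = -6 (X = (-4*3)/2 = (½)*(-12) = -6)
C(W) = W²
b = -24 (b = -6*(-⅓*(-6) + 2) = -6*(2 + 2) = -6*4 = -24)
144 + C(6)*b = 144 + 6²*(-24) = 144 + 36*(-24) = 144 - 864 = -720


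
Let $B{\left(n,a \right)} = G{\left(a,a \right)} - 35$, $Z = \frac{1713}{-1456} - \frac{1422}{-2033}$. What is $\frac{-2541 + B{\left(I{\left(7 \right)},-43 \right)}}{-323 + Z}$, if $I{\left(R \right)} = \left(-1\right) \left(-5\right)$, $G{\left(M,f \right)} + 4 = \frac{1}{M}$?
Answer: $\frac{328390685168}{41172826843} \approx 7.9759$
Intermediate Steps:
$G{\left(M,f \right)} = -4 + \frac{1}{M}$
$I{\left(R \right)} = 5$
$Z = - \frac{1412097}{2960048}$ ($Z = 1713 \left(- \frac{1}{1456}\right) - - \frac{1422}{2033} = - \frac{1713}{1456} + \frac{1422}{2033} = - \frac{1412097}{2960048} \approx -0.47705$)
$B{\left(n,a \right)} = -39 + \frac{1}{a}$ ($B{\left(n,a \right)} = \left(-4 + \frac{1}{a}\right) - 35 = -39 + \frac{1}{a}$)
$\frac{-2541 + B{\left(I{\left(7 \right)},-43 \right)}}{-323 + Z} = \frac{-2541 - \left(39 - \frac{1}{-43}\right)}{-323 - \frac{1412097}{2960048}} = \frac{-2541 - \frac{1678}{43}}{- \frac{957507601}{2960048}} = \left(-2541 - \frac{1678}{43}\right) \left(- \frac{2960048}{957507601}\right) = \left(- \frac{110941}{43}\right) \left(- \frac{2960048}{957507601}\right) = \frac{328390685168}{41172826843}$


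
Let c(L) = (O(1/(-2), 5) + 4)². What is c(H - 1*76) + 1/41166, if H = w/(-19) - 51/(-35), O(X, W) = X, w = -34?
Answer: 1008569/82332 ≈ 12.250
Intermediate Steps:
H = 2159/665 (H = -34/(-19) - 51/(-35) = -34*(-1/19) - 51*(-1/35) = 34/19 + 51/35 = 2159/665 ≈ 3.2466)
c(L) = 49/4 (c(L) = (1/(-2) + 4)² = (-½ + 4)² = (7/2)² = 49/4)
c(H - 1*76) + 1/41166 = 49/4 + 1/41166 = 1008569/82332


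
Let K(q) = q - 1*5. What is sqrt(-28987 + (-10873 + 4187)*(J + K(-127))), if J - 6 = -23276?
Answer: 3*sqrt(17381865) ≈ 12507.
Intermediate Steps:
K(q) = -5 + q (K(q) = q - 5 = -5 + q)
J = -23270 (J = 6 - 23276 = -23270)
sqrt(-28987 + (-10873 + 4187)*(J + K(-127))) = sqrt(-28987 + (-10873 + 4187)*(-23270 + (-5 - 127))) = sqrt(-28987 - 6686*(-23270 - 132)) = sqrt(-28987 - 6686*(-23402)) = sqrt(-28987 + 156465772) = sqrt(156436785) = 3*sqrt(17381865)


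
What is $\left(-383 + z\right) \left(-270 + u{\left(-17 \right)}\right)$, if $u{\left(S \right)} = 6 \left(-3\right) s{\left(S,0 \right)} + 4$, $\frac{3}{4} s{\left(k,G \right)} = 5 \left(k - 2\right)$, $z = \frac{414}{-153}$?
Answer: $- \frac{13205798}{17} \approx -7.7681 \cdot 10^{5}$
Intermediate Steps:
$z = - \frac{46}{17}$ ($z = 414 \left(- \frac{1}{153}\right) = - \frac{46}{17} \approx -2.7059$)
$s{\left(k,G \right)} = - \frac{40}{3} + \frac{20 k}{3}$ ($s{\left(k,G \right)} = \frac{4 \cdot 5 \left(k - 2\right)}{3} = \frac{4 \cdot 5 \left(-2 + k\right)}{3} = \frac{4 \left(-10 + 5 k\right)}{3} = - \frac{40}{3} + \frac{20 k}{3}$)
$u{\left(S \right)} = 244 - 120 S$ ($u{\left(S \right)} = 6 \left(-3\right) \left(- \frac{40}{3} + \frac{20 S}{3}\right) + 4 = - 18 \left(- \frac{40}{3} + \frac{20 S}{3}\right) + 4 = \left(240 - 120 S\right) + 4 = 244 - 120 S$)
$\left(-383 + z\right) \left(-270 + u{\left(-17 \right)}\right) = \left(-383 - \frac{46}{17}\right) \left(-270 + \left(244 - -2040\right)\right) = - \frac{6557 \left(-270 + \left(244 + 2040\right)\right)}{17} = - \frac{6557 \left(-270 + 2284\right)}{17} = \left(- \frac{6557}{17}\right) 2014 = - \frac{13205798}{17}$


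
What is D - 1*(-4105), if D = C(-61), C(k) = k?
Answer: 4044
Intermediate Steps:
D = -61
D - 1*(-4105) = -61 - 1*(-4105) = -61 + 4105 = 4044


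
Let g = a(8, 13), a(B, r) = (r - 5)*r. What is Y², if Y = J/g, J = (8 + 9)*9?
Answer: 23409/10816 ≈ 2.1643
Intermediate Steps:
a(B, r) = r*(-5 + r) (a(B, r) = (-5 + r)*r = r*(-5 + r))
g = 104 (g = 13*(-5 + 13) = 13*8 = 104)
J = 153 (J = 17*9 = 153)
Y = 153/104 ≈ 1.4712
Y² = (153/104)² = 23409/10816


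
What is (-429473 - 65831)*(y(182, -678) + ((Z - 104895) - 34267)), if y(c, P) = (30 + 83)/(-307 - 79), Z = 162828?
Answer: -2262291856876/193 ≈ -1.1722e+10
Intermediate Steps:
y(c, P) = -113/386 (y(c, P) = 113/(-386) = 113*(-1/386) = -113/386)
(-429473 - 65831)*(y(182, -678) + ((Z - 104895) - 34267)) = (-429473 - 65831)*(-113/386 + ((162828 - 104895) - 34267)) = -495304*(-113/386 + (57933 - 34267)) = -495304*(-113/386 + 23666) = -495304*9134963/386 = -2262291856876/193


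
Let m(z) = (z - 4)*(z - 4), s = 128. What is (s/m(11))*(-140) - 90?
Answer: -3190/7 ≈ -455.71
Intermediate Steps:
m(z) = (-4 + z)**2 (m(z) = (-4 + z)*(-4 + z) = (-4 + z)**2)
(s/m(11))*(-140) - 90 = (128/((-4 + 11)**2))*(-140) - 90 = (128/(7**2))*(-140) - 90 = (128/49)*(-140) - 90 = -2560/7 - 90 = -3190/7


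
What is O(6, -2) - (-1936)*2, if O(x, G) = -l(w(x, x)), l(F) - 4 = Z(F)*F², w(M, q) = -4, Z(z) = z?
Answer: 3932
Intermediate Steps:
l(F) = 4 + F³ (l(F) = 4 + F*F² = 4 + F³)
O(x, G) = 60 (O(x, G) = -(4 + (-4)³) = -(4 - 64) = -1*(-60) = 60)
O(6, -2) - (-1936)*2 = 60 - (-1936)*2 = 60 - 121*(-32) = 60 + 3872 = 3932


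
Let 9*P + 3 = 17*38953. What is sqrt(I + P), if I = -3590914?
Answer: 2*I*sqrt(7914007)/3 ≈ 1875.5*I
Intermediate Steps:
P = 662198/9 (P = -1/3 + (17*38953)/9 = -1/3 + (1/9)*662201 = -1/3 + 662201/9 = 662198/9 ≈ 73578.)
sqrt(I + P) = sqrt(-3590914 + 662198/9) = sqrt(-31656028/9) = 2*I*sqrt(7914007)/3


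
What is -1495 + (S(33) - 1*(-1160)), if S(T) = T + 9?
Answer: -293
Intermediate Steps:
S(T) = 9 + T
-1495 + (S(33) - 1*(-1160)) = -1495 + ((9 + 33) - 1*(-1160)) = -1495 + (42 + 1160) = -1495 + 1202 = -293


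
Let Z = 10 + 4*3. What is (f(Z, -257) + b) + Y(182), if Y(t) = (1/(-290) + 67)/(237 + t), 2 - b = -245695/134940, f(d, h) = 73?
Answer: 126221810371/1639655940 ≈ 76.981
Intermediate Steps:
Z = 22 (Z = 10 + 12 = 22)
b = 103115/26988 (b = 2 - (-245695)/134940 = 2 - 1*(-49139/26988) = 2 + 49139/26988 = 103115/26988 ≈ 3.8208)
Y(t) = 19429/(290*(237 + t)) (Y(t) = (-1/290 + 67)/(237 + t) = 19429/(290*(237 + t)))
(f(Z, -257) + b) + Y(182) = (73 + 103115/26988) + 19429/(290*(237 + 182)) = 2073239/26988 + (19429/290)/419 = 2073239/26988 + (19429/290)*(1/419) = 2073239/26988 + 19429/121510 = 126221810371/1639655940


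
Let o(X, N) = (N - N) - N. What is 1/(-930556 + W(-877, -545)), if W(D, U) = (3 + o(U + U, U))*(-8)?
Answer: -1/934940 ≈ -1.0696e-6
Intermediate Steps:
o(X, N) = -N (o(X, N) = 0 - N = -N)
W(D, U) = -24 + 8*U (W(D, U) = (3 - U)*(-8) = -24 + 8*U)
1/(-930556 + W(-877, -545)) = 1/(-930556 + (-24 + 8*(-545))) = 1/(-930556 + (-24 - 4360)) = 1/(-930556 - 4384) = 1/(-934940) = -1/934940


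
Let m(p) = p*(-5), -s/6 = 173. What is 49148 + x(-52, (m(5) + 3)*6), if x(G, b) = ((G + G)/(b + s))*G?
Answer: 2211452/45 ≈ 49143.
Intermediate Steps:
s = -1038 (s = -6*173 = -1038)
m(p) = -5*p
x(G, b) = 2*G²/(-1038 + b) (x(G, b) = ((G + G)/(b - 1038))*G = ((2*G)/(-1038 + b))*G = (2*G/(-1038 + b))*G = 2*G²/(-1038 + b))
49148 + x(-52, (m(5) + 3)*6) = 49148 + 2*(-52)²/(-1038 + (-5*5 + 3)*6) = 49148 + 2*2704/(-1038 + (-25 + 3)*6) = 49148 + 2*2704/(-1038 - 22*6) = 49148 + 2*2704/(-1038 - 132) = 49148 + 2*2704/(-1170) = 49148 + 2*2704*(-1/1170) = 49148 - 208/45 = 2211452/45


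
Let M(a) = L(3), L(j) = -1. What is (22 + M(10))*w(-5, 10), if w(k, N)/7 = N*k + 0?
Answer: -7350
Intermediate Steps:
M(a) = -1
w(k, N) = 7*N*k (w(k, N) = 7*(N*k + 0) = 7*(N*k) = 7*N*k)
(22 + M(10))*w(-5, 10) = (22 - 1)*(7*10*(-5)) = 21*(-350) = -7350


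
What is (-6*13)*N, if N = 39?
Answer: -3042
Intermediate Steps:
(-6*13)*N = -6*13*39 = -78*39 = -3042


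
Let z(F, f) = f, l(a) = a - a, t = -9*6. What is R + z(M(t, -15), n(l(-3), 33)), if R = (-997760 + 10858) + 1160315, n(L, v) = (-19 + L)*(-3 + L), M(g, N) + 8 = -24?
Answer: 173470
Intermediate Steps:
t = -54
M(g, N) = -32 (M(g, N) = -8 - 24 = -32)
l(a) = 0
R = 173413 (R = -986902 + 1160315 = 173413)
R + z(M(t, -15), n(l(-3), 33)) = 173413 + (57 + 0² - 22*0) = 173413 + (57 + 0 + 0) = 173413 + 57 = 173470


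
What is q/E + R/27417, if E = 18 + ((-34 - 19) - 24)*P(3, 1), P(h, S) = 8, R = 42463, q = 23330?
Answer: -23624836/630591 ≈ -37.465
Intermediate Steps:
E = -598 (E = 18 + ((-34 - 19) - 24)*8 = 18 + (-53 - 24)*8 = 18 - 77*8 = 18 - 616 = -598)
q/E + R/27417 = 23330/(-598) + 42463/27417 = 23330*(-1/598) + 42463*(1/27417) = -11665/299 + 42463/27417 = -23624836/630591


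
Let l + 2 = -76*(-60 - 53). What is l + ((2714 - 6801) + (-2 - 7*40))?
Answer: 4217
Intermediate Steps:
l = 8586 (l = -2 - 76*(-60 - 53) = -2 - 76*(-113) = -2 + 8588 = 8586)
l + ((2714 - 6801) + (-2 - 7*40)) = 8586 + ((2714 - 6801) + (-2 - 7*40)) = 8586 + (-4087 + (-2 - 280)) = 8586 + (-4087 - 282) = 8586 - 4369 = 4217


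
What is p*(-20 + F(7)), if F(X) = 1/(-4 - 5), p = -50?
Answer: 9050/9 ≈ 1005.6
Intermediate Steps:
F(X) = -1/9 (F(X) = 1/(-9) = -1/9)
p*(-20 + F(7)) = -50*(-20 - 1/9) = -50*(-181/9) = 9050/9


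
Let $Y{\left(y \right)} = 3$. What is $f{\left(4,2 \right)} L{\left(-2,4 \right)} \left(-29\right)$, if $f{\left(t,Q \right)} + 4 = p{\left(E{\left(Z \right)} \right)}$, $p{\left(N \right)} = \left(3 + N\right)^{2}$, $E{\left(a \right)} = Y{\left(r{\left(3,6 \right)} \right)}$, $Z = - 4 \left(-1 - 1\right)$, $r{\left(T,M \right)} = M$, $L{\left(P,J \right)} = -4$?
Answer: $3712$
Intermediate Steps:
$Z = 8$ ($Z = \left(-4\right) \left(-2\right) = 8$)
$E{\left(a \right)} = 3$
$f{\left(t,Q \right)} = 32$ ($f{\left(t,Q \right)} = -4 + \left(3 + 3\right)^{2} = -4 + 6^{2} = -4 + 36 = 32$)
$f{\left(4,2 \right)} L{\left(-2,4 \right)} \left(-29\right) = 32 \left(-4\right) \left(-29\right) = \left(-128\right) \left(-29\right) = 3712$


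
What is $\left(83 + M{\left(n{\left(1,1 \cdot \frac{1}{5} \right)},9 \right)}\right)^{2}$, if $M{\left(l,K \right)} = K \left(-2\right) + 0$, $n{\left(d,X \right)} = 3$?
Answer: $4225$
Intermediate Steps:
$M{\left(l,K \right)} = - 2 K$ ($M{\left(l,K \right)} = - 2 K + 0 = - 2 K$)
$\left(83 + M{\left(n{\left(1,1 \cdot \frac{1}{5} \right)},9 \right)}\right)^{2} = \left(83 - 18\right)^{2} = 65^{2} = 4225$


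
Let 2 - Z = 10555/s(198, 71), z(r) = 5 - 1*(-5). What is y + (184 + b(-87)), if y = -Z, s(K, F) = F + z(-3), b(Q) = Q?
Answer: 18250/81 ≈ 225.31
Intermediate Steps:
z(r) = 10 (z(r) = 5 + 5 = 10)
s(K, F) = 10 + F (s(K, F) = F + 10 = 10 + F)
Z = -10393/81 (Z = 2 - 10555/(10 + 71) = 2 - 10555/81 = -10393/81 ≈ -128.31)
y = 10393/81 (y = -1*(-10393/81) = 10393/81 ≈ 128.31)
y + (184 + b(-87)) = 10393/81 + (184 - 87) = 10393/81 + 97 = 18250/81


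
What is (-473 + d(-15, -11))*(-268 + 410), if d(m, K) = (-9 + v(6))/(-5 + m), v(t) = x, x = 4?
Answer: -134261/2 ≈ -67131.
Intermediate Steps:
v(t) = 4
d(m, K) = -5/(-5 + m) (d(m, K) = (-9 + 4)/(-5 + m) = -5/(-5 + m))
(-473 + d(-15, -11))*(-268 + 410) = (-473 - 5/(-5 - 15))*(-268 + 410) = (-473 - 5/(-20))*142 = (-473 - 5*(-1/20))*142 = (-473 + ¼)*142 = -1891/4*142 = -134261/2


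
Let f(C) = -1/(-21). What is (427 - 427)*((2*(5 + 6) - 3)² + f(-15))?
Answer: 0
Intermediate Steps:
f(C) = 1/21 (f(C) = -1*(-1/21) = 1/21)
(427 - 427)*((2*(5 + 6) - 3)² + f(-15)) = (427 - 427)*((2*(5 + 6) - 3)² + 1/21) = 0*((2*11 - 3)² + 1/21) = 0*((22 - 3)² + 1/21) = 0*(19² + 1/21) = 0*(361 + 1/21) = 0*(7582/21) = 0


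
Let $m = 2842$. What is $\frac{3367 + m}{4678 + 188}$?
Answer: $\frac{6209}{4866} \approx 1.276$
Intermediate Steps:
$\frac{3367 + m}{4678 + 188} = \frac{3367 + 2842}{4678 + 188} = \frac{6209}{4866}$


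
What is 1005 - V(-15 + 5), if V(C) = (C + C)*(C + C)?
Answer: 605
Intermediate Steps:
V(C) = 4*C² (V(C) = (2*C)*(2*C) = 4*C²)
1005 - V(-15 + 5) = 1005 - 4*(-15 + 5)² = 1005 - 4*(-10)² = 1005 - 4*100 = 1005 - 1*400 = 1005 - 400 = 605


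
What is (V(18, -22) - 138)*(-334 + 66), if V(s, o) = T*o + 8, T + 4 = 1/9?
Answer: 107200/9 ≈ 11911.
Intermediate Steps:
T = -35/9 (T = -4 + 1/9 = -4 + ⅑ = -35/9 ≈ -3.8889)
V(s, o) = 8 - 35*o/9 (V(s, o) = -35*o/9 + 8 = 8 - 35*o/9)
(V(18, -22) - 138)*(-334 + 66) = ((8 - 35/9*(-22)) - 138)*(-334 + 66) = ((8 + 770/9) - 138)*(-268) = (842/9 - 138)*(-268) = -400/9*(-268) = 107200/9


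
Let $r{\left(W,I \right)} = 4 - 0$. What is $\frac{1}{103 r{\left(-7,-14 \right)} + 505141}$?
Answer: $\frac{1}{505553} \approx 1.978 \cdot 10^{-6}$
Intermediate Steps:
$r{\left(W,I \right)} = 4$ ($r{\left(W,I \right)} = 4 + 0 = 4$)
$\frac{1}{103 r{\left(-7,-14 \right)} + 505141} = \frac{1}{103 \cdot 4 + 505141} = \frac{1}{412 + 505141} = \frac{1}{505553}$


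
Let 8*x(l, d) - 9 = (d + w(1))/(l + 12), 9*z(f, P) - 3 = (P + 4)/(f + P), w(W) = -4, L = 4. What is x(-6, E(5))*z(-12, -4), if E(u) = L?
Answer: 3/8 ≈ 0.37500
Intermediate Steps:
E(u) = 4
z(f, P) = ⅓ + (4 + P)/(9*(P + f)) (z(f, P) = ⅓ + ((P + 4)/(f + P))/9 = ⅓ + ((4 + P)/(P + f))/9 = ⅓ + (4 + P)/(9*(P + f)))
x(l, d) = 9/8 + (-4 + d)/(8*(12 + l)) (x(l, d) = 9/8 + ((d - 4)/(l + 12))/8 = 9/8 + ((-4 + d)/(12 + l))/8 = 9/8 + (-4 + d)/(8*(12 + l)))
x(-6, E(5))*z(-12, -4) = ((104 + 4 + 9*(-6))/(8*(12 - 6)))*((4 + 3*(-12) + 4*(-4))/(9*(-4 - 12))) = ((⅛)*(104 + 4 - 54)/6)*((⅑)*(4 - 36 - 16)/(-16)) = ((⅛)*(⅙)*54)*((⅑)*(-1/16)*(-48)) = (9/8)*(⅓) = 3/8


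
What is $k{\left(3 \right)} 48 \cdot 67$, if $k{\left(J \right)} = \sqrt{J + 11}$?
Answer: $3216 \sqrt{14} \approx 12033.0$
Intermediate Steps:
$k{\left(J \right)} = \sqrt{11 + J}$
$k{\left(3 \right)} 48 \cdot 67 = \sqrt{11 + 3} \cdot 48 \cdot 67 = \sqrt{14} \cdot 48 \cdot 67 = 48 \sqrt{14} \cdot 67 = 3216 \sqrt{14}$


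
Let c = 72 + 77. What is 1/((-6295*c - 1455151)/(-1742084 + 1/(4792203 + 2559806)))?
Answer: 4269272415585/5864712283318 ≈ 0.72796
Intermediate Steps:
c = 149
1/((-6295*c - 1455151)/(-1742084 + 1/(4792203 + 2559806))) = 1/((-6295*149 - 1455151)/(-1742084 + 1/(4792203 + 2559806))) = 1/((-937955 - 1455151)/(-1742084 + 1/7352009)) = 1/(-2393106/(-1742084 + 1/7352009)) = 1/(-2393106/(-12807817246755/7352009)) = 1/(-2393106*(-7352009/12807817246755)) = 1/(5864712283318/4269272415585) = 4269272415585/5864712283318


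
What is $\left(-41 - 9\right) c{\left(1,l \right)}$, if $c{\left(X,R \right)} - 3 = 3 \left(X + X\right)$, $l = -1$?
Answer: $-450$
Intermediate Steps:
$c{\left(X,R \right)} = 3 + 6 X$ ($c{\left(X,R \right)} = 3 + 3 \left(X + X\right) = 3 + 3 \cdot 2 X = 3 + 6 X$)
$\left(-41 - 9\right) c{\left(1,l \right)} = \left(-41 - 9\right) \left(3 + 6 \cdot 1\right) = - 50 \left(3 + 6\right) = \left(-50\right) 9 = -450$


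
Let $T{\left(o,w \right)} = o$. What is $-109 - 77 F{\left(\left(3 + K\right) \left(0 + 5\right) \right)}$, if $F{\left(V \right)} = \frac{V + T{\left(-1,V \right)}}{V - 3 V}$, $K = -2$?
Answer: $- \frac{391}{5} \approx -78.2$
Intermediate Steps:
$F{\left(V \right)} = - \frac{-1 + V}{2 V}$ ($F{\left(V \right)} = \frac{V - 1}{V - 3 V} = \frac{-1 + V}{\left(-2\right) V} = \left(-1 + V\right) \left(- \frac{1}{2 V}\right) = - \frac{-1 + V}{2 V}$)
$-109 - 77 F{\left(\left(3 + K\right) \left(0 + 5\right) \right)} = -109 - 77 \frac{1 - \left(3 - 2\right) \left(0 + 5\right)}{2 \left(3 - 2\right) \left(0 + 5\right)} = -109 - 77 \frac{1 - 1 \cdot 5}{2 \cdot 1 \cdot 5} = -109 - 77 \frac{1 - 5}{2 \cdot 5} = -109 - 77 \cdot \frac{1}{2} \cdot \frac{1}{5} \left(1 - 5\right) = -109 - 77 \cdot \frac{1}{2} \cdot \frac{1}{5} \left(-4\right) = -109 - - \frac{154}{5} = -109 + \frac{154}{5} = - \frac{391}{5}$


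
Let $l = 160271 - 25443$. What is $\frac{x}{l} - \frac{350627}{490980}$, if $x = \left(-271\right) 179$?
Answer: $- \frac{8886410747}{8274731430} \approx -1.0739$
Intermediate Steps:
$l = 134828$
$x = -48509$
$\frac{x}{l} - \frac{350627}{490980} = - \frac{48509}{134828} - \frac{350627}{490980} = - \frac{8886410747}{8274731430}$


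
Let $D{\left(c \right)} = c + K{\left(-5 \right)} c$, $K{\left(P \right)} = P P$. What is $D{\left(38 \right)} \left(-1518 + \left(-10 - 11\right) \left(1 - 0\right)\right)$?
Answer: $-1520532$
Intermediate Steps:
$K{\left(P \right)} = P^{2}$
$D{\left(c \right)} = 26 c$ ($D{\left(c \right)} = c + \left(-5\right)^{2} c = c + 25 c = 26 c$)
$D{\left(38 \right)} \left(-1518 + \left(-10 - 11\right) \left(1 - 0\right)\right) = 26 \cdot 38 \left(-1518 + \left(-10 - 11\right) \left(1 - 0\right)\right) = 988 \left(-1518 - 21 \left(1 + 0\right)\right) = 988 \left(-1518 - 21\right) = 988 \left(-1539\right) = -1520532$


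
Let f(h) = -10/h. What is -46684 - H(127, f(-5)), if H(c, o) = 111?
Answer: -46795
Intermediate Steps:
-46684 - H(127, f(-5)) = -46684 - 1*111 = -46684 - 111 = -46795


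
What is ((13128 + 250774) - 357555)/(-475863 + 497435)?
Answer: -93653/21572 ≈ -4.3414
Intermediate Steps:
((13128 + 250774) - 357555)/(-475863 + 497435) = (263902 - 357555)/21572 = -93653*1/21572 = -93653/21572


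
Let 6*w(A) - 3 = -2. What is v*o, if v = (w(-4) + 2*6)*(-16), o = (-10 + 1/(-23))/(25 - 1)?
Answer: 5621/69 ≈ 81.464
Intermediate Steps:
w(A) = 1/6 (w(A) = 1/2 + (1/6)*(-2) = 1/2 - 1/3 = 1/6)
o = -77/184 (o = (-10 - 1/23)/24 = -231/23*1/24 = -77/184 ≈ -0.41848)
v = -584/3 (v = (1/6 + 2*6)*(-16) = (1/6 + 12)*(-16) = (73/6)*(-16) = -584/3 ≈ -194.67)
v*o = -584/3*(-77/184) = 5621/69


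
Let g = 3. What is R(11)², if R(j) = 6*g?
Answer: 324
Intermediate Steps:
R(j) = 18 (R(j) = 6*3 = 18)
R(11)² = 18² = 324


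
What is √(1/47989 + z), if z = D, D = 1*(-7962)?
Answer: I*√18336041043413/47989 ≈ 89.23*I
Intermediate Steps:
D = -7962
z = -7962
√(1/47989 + z) = √(1/47989 - 7962) = √(-382088417/47989) = I*√18336041043413/47989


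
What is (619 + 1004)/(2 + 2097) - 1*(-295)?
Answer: 620828/2099 ≈ 295.77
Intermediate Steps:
(619 + 1004)/(2 + 2097) - 1*(-295) = 1623/2099 + 295 = 620828/2099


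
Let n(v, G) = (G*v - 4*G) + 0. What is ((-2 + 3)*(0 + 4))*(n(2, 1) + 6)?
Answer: 16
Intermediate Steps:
n(v, G) = -4*G + G*v (n(v, G) = (-4*G + G*v) + 0 = -4*G + G*v)
((-2 + 3)*(0 + 4))*(n(2, 1) + 6) = ((-2 + 3)*(0 + 4))*(1*(-4 + 2) + 6) = (1*4)*(1*(-2) + 6) = 4*(-2 + 6) = 4*4 = 16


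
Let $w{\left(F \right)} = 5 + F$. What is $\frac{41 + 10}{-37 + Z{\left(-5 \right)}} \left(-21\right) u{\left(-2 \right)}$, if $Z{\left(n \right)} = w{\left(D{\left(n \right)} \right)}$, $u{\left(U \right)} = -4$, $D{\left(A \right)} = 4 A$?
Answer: $- \frac{1071}{13} \approx -82.385$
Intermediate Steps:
$Z{\left(n \right)} = 5 + 4 n$
$\frac{41 + 10}{-37 + Z{\left(-5 \right)}} \left(-21\right) u{\left(-2 \right)} = \frac{41 + 10}{-37 + \left(5 + 4 \left(-5\right)\right)} \left(-21\right) \left(-4\right) = \frac{51}{-37 + \left(5 - 20\right)} \left(-21\right) \left(-4\right) = \frac{51}{-37 - 15} \left(-21\right) \left(-4\right) = \frac{51}{-52} \left(-21\right) \left(-4\right) = 51 \left(- \frac{1}{52}\right) \left(-21\right) \left(-4\right) = \left(- \frac{51}{52}\right) \left(-21\right) \left(-4\right) = \frac{1071}{52} \left(-4\right) = - \frac{1071}{13}$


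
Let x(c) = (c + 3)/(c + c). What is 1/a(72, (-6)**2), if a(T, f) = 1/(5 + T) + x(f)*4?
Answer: 462/1007 ≈ 0.45879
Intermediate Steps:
x(c) = (3 + c)/(2*c) (x(c) = (3 + c)/((2*c)) = (3 + c)*(1/(2*c)) = (3 + c)/(2*c))
a(T, f) = 1/(5 + T) + 2*(3 + f)/f (a(T, f) = 1/(5 + T) + ((3 + f)/(2*f))*4 = 1/(5 + T) + 2*(3 + f)/f)
1/a(72, (-6)**2) = 1/((30 + 11*(-6)**2 + 2*72*(3 + (-6)**2))/(((-6)**2)*(5 + 72))) = 1/((30 + 11*36 + 2*72*(3 + 36))/(36*77)) = 1/((1/36)*(1/77)*(30 + 396 + 2*72*39)) = 1/((1/36)*(1/77)*(30 + 396 + 5616)) = 1/((1/36)*(1/77)*6042) = 1/(1007/462) = 462/1007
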